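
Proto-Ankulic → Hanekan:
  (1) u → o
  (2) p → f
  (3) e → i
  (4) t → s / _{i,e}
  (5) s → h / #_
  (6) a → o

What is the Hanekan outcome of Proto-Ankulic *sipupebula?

hifofibolo

Hanekan: *sipupebula > sipopebola > sifofebola > sifofibola > hifofibola > hifofibolo  (by vowel merger, unconditioned shift, vowel merger, debuccalisation, vowel merger)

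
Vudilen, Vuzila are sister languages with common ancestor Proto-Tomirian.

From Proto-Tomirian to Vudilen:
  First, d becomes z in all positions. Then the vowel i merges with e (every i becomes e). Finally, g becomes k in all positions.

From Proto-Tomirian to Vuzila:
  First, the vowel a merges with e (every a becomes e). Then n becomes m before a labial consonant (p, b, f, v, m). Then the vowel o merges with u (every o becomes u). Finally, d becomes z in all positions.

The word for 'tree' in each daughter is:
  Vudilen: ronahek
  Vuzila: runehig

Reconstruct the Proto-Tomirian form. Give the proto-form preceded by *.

*ronahig

Position 4: Vudilen has a, Vuzila has e. Vudilen preserves a here (none of its changes turn any other segment into a), so the proto-segment is *a.
Position 6: Vudilen has e, Vuzila has i. Vuzila preserves i here (none of its changes turn any other segment into i), so the proto-segment is *i.
This points to *ronahig. Verify forward in each daughter:
Vudilen: *ronahig
  ronahig (rule 1 does not apply)
  ronahig → ronaheg   [vowel merger]
  ronaheg → ronahek   [unconditioned shift]
  giving Vudilen ronahek.
Vuzila: *ronahig > ronehig > runehig  (by vowel merger, vowel merger)
*ronahig is the unique common source.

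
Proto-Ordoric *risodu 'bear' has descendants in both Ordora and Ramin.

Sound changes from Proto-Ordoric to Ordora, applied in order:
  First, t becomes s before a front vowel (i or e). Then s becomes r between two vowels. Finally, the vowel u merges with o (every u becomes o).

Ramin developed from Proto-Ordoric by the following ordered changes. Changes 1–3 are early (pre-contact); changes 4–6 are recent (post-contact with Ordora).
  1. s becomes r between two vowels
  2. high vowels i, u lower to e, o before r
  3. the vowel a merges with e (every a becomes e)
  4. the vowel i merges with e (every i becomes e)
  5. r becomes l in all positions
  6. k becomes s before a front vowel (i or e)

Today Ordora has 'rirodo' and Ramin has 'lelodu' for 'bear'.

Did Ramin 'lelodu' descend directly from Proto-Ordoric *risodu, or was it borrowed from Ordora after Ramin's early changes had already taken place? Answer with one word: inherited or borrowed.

inherited

If inherited, *risodu would pass through all of Ramin's changes:
Ramin: start from *risodu.
  rule 1 (rhotacism): risodu → rirodu
  rule 2 (pre-rhotic lowering): rirodu → rerodu
  rule 3: no change — rerodu
  rule 4: no change — rerodu
  rule 5 (unconditioned shift): rerodu → lelodu
  rule 6: no change — lelodu
  ⇒ Ramin lelodu
If borrowed from Ordora 'rirodo' after the early changes, it would undergo only the recent ones:
  rule 4 (vowel merger): rirodo → rerodo
  rule 5 (unconditioned shift): rerodo → lelodo
  rule 6 (palatalisation): no change (lelodo)
  ⇒ as a loan: lelodo
Ramin 'lelodu' matches the inherited outcome exactly, so it is an inherited cognate, not a loan.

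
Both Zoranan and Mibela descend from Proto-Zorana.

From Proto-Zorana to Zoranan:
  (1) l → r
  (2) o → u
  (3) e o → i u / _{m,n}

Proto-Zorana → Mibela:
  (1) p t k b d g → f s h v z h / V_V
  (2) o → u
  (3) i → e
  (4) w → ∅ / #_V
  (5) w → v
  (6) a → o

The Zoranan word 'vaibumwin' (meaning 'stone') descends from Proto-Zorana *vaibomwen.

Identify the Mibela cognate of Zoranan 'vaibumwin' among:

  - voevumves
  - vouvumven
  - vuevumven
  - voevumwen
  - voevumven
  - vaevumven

voevumven

Mibela: *vaibomwen
  vaibomwen → vaivomwen   [intervocalic lenition]
  vaivomwen → vaivumwen   [vowel merger]
  vaivumwen → vaevumwen   [vowel merger]
  vaevumwen (rule 4 does not apply)
  vaevumwen → vaevumven   [unconditioned shift]
  vaevumven → voevumven   [vowel merger]
  giving Mibela voevumven.
Among the options, 'voevumven' alone shows every Mibela change applied in order.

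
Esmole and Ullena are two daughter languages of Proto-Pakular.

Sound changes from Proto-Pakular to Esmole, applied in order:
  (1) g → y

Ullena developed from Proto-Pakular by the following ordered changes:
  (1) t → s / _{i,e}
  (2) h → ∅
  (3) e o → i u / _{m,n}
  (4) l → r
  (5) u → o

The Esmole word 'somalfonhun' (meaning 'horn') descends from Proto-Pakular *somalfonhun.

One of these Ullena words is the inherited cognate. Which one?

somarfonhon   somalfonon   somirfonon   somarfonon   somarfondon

somarfonon

Ullena: *somalfonhun
  somalfonhun (rule 1 does not apply)
  somalfonhun → somalfonun   [h-loss]
  somalfonun → sumalfunun   [pre-nasal raising]
  sumalfunun → sumarfunun   [unconditioned shift]
  sumarfunun → somarfonon   [vowel merger]
  giving Ullena somarfonon.
Among the options, 'somarfonon' alone shows every Ullena change applied in order.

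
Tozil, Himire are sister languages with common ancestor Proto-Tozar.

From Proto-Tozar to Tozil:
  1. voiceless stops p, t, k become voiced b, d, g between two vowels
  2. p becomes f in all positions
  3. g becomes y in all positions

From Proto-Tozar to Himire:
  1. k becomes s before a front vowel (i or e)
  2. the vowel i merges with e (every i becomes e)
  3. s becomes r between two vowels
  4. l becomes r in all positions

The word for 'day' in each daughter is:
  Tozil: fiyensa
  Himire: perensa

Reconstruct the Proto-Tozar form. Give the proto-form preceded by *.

Position 1: Tozil has f, Himire has p. Himire preserves p here (none of its changes turn any other segment into p), so the proto-segment is *p.
Position 2: Tozil has i, Himire has e. Tozil preserves i here (none of its changes turn any other segment into i), so the proto-segment is *i.
Verify the candidate proto-form against each daughter:
Tozil: *pikensa > pigensa > figensa > fiyensa  (by intervocalic voicing, unconditioned shift, unconditioned shift)
Himire: *pikensa > pisensa > pesensa > perensa  (by palatalisation, vowel merger, rhotacism)
No other proto-form is consistent with every reflex, so the reconstruction is *pikensa.

*pikensa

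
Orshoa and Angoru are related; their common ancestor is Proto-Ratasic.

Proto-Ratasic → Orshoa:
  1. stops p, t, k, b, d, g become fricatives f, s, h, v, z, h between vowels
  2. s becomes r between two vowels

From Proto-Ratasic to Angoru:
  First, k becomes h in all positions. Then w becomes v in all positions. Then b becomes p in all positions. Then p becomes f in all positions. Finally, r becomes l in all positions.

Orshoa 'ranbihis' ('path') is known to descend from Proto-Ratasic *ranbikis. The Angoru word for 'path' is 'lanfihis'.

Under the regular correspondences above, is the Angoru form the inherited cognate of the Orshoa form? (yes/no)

yes

Derive the expected Angoru reflex of *ranbikis:
Angoru: start from *ranbikis.
  rule 1 (unconditioned shift): ranbikis → ranbihis
  rule 2: no change — ranbihis
  rule 3 (unconditioned shift): ranbihis → ranpihis
  rule 4 (unconditioned shift): ranpihis → ranfihis
  rule 5 (unconditioned shift): ranfihis → lanfihis
  ⇒ Angoru lanfihis
Angoru 'lanfihis' matches the regular reflex exactly, so the pair is cognate.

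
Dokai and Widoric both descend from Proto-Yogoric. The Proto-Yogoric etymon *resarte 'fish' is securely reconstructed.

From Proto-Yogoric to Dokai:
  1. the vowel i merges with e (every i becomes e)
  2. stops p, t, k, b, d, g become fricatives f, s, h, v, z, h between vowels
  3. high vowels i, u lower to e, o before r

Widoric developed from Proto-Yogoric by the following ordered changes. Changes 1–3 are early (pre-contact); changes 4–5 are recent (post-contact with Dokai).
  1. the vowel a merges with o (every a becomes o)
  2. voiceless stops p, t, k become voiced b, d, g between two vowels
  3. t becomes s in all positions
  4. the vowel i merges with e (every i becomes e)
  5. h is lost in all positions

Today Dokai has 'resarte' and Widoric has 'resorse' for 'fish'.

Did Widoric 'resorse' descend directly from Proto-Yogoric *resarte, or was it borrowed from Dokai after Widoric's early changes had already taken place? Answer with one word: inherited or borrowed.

If inherited, *resarte would pass through all of Widoric's changes:
Widoric: *resarte
  resarte → resorte   [vowel merger]
  resorte (rule 2 does not apply)
  resorte → resorse   [unconditioned shift]
  resorse (rule 4 does not apply)
  resorse (rule 5 does not apply)
  giving Widoric resorse.
If borrowed from Dokai 'resarte' after the early changes, it would undergo only the recent ones:
  rule 4 (vowel merger): no change (resarte)
  rule 5 (h-loss): no change (resarte)
  ⇒ as a loan: resarte
Widoric 'resorse' matches the inherited outcome exactly, so it is an inherited cognate, not a loan.

inherited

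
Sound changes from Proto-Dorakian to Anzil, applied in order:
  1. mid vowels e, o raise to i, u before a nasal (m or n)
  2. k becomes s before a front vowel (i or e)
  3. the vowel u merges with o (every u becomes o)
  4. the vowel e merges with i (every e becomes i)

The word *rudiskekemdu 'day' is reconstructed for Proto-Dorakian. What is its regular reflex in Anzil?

Anzil: *rudiskekemdu
  rudiskekemdu → rudiskekimdu   [pre-nasal raising]
  rudiskekimdu → rudissesimdu   [palatalisation]
  rudissesimdu → rodissesimdo   [vowel merger]
  rodissesimdo → rodissisimdo   [vowel merger]
  giving Anzil rodissisimdo.

rodissisimdo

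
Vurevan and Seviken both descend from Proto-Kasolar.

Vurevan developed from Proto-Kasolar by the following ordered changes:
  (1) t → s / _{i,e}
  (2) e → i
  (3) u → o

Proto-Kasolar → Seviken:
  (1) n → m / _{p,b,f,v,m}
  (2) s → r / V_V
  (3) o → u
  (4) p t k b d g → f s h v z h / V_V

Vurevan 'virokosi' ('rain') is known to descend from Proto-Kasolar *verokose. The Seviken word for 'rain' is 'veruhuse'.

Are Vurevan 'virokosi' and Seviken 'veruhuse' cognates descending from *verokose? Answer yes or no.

no

Derive the expected Seviken reflex of *verokose:
Seviken: *verokose
  verokose (rule 1 does not apply)
  verokose → verokore   [rhotacism]
  verokore → verukure   [vowel merger]
  verukure → veruhure   [intervocalic lenition]
  giving Seviken veruhure.
The regular Seviken reflex would be 'veruhure', but the attested form is 'veruhuse'. The correspondence is irregular, so they are not cognates (the Seviken form has a different source).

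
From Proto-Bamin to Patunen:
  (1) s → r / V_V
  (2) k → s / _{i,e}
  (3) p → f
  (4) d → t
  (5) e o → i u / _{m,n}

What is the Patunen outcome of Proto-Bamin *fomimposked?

Patunen: *fomimposked
  fomimposked (rule 1 does not apply)
  fomimposked → fomimpossed   [palatalisation]
  fomimpossed → fomimfossed   [unconditioned shift]
  fomimfossed → fomimfosset   [unconditioned shift]
  fomimfosset → fumimfosset   [pre-nasal raising]
  giving Patunen fumimfosset.

fumimfosset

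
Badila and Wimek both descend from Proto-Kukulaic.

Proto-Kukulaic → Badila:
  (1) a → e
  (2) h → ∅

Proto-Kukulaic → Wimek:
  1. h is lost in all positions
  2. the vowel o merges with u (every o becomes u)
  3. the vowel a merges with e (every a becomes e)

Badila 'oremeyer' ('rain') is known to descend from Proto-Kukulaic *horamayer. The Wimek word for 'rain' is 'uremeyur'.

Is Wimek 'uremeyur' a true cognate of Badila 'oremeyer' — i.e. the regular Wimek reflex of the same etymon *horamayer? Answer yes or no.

no

Derive the expected Wimek reflex of *horamayer:
Wimek: *horamayer
  horamayer → oramayer   [h-loss]
  oramayer → uramayer   [vowel merger]
  uramayer → uremeyer   [vowel merger]
  giving Wimek uremeyer.
The regular Wimek reflex would be 'uremeyer', but the attested form is 'uremeyur'. The correspondence is irregular, so they are not cognates (the Wimek form has a different source).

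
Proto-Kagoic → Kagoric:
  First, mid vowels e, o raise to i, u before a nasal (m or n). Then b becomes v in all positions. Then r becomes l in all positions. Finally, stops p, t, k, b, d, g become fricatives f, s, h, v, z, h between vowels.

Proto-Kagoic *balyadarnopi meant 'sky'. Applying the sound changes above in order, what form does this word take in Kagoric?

valyazalnofi

Kagoric: *balyadarnopi > valyadarnopi > valyadalnopi > valyazalnofi  (by unconditioned shift, unconditioned shift, intervocalic lenition)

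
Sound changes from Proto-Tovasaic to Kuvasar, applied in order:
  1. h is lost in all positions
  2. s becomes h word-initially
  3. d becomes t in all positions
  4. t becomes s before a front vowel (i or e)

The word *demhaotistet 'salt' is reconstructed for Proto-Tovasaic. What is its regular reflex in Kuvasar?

semaosisset

Kuvasar: *demhaotistet
  demhaotistet → demaotistet   [h-loss]
  demaotistet (rule 2 does not apply)
  demaotistet → temaotistet   [unconditioned shift]
  temaotistet → semaosisset   [palatalisation]
  giving Kuvasar semaosisset.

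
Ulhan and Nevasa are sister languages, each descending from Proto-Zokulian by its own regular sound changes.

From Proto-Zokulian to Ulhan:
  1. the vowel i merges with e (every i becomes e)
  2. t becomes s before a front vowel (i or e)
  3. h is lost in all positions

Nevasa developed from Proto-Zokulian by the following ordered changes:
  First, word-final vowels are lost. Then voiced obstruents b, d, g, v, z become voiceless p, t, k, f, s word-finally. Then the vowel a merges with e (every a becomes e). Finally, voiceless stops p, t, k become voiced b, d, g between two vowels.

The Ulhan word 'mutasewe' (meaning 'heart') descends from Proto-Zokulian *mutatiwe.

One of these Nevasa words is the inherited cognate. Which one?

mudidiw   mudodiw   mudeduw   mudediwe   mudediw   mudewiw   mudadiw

mudediw

Nevasa: start from *mutatiwe.
  rule 1 (apocope): mutatiwe → mutatiw
  rule 2: no change — mutatiw
  rule 3 (vowel merger): mutatiw → mutetiw
  rule 4 (intervocalic voicing): mutetiw → mudediw
  ⇒ Nevasa mudediw
Among the options, 'mudediw' alone shows every Nevasa change applied in order.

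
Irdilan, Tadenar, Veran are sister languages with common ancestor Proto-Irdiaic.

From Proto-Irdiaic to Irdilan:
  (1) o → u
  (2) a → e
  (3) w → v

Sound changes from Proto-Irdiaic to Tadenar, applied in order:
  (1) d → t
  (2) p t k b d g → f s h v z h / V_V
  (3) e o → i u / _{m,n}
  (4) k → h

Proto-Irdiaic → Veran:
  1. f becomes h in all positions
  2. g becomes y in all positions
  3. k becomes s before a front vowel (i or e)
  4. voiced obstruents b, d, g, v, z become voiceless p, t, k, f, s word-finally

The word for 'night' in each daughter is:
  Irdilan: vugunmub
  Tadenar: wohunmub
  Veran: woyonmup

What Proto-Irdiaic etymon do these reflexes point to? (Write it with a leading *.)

Position 1: Irdilan has v, Tadenar has w, Veran has w. Tadenar preserves w here (none of its changes turn any other segment into w), so the proto-segment is *w.
Position 4: Irdilan has u, Tadenar has u, Veran has o. Veran preserves o here (none of its changes turn any other segment into o), so the proto-segment is *o.
Position 3: Irdilan has g, Tadenar has h, Veran has y. Irdilan preserves g here (none of its changes turn any other segment into g), so the proto-segment is *g.
This points to *wogonmub. Verify forward in each daughter:
Irdilan: *wogonmub
  wogonmub → wugunmub   [vowel merger]
  wugunmub (rule 2 does not apply)
  wugunmub → vugunmub   [unconditioned shift]
  giving Irdilan vugunmub.
Tadenar: *wogonmub > wohonmub > wohunmub  (by intervocalic lenition, pre-nasal raising)
Veran: start from *wogonmub.
  rule 1: no change — wogonmub
  rule 2 (unconditioned shift): wogonmub → woyonmub
  rule 3: no change — woyonmub
  rule 4 (final devoicing): woyonmub → woyonmup
  ⇒ Veran woyonmup
No other proto-form is consistent with every reflex, so the reconstruction is *wogonmub.

*wogonmub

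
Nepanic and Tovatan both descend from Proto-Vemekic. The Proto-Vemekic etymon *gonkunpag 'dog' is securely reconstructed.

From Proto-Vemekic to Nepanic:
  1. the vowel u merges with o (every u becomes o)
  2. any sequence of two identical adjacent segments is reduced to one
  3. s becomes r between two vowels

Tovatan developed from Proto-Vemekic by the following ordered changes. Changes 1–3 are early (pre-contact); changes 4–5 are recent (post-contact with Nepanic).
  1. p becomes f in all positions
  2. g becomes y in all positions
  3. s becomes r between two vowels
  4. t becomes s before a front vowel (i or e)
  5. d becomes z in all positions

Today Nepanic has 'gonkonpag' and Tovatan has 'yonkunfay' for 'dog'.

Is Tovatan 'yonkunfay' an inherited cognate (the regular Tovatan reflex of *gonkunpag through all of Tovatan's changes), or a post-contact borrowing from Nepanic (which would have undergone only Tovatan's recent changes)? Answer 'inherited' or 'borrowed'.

If inherited, *gonkunpag would pass through all of Tovatan's changes:
Tovatan: start from *gonkunpag.
  rule 1 (unconditioned shift): gonkunpag → gonkunfag
  rule 2 (unconditioned shift): gonkunfag → yonkunfay
  rule 3: no change — yonkunfay
  rule 4: no change — yonkunfay
  rule 5: no change — yonkunfay
  ⇒ Tovatan yonkunfay
If borrowed from Nepanic 'gonkonpag' after the early changes, it would undergo only the recent ones:
  rule 4 (palatalisation): no change (gonkonpag)
  rule 5 (unconditioned shift): no change (gonkonpag)
  ⇒ as a loan: gonkonpag
Tovatan 'yonkunfay' matches the inherited outcome exactly, so it is an inherited cognate, not a loan.

inherited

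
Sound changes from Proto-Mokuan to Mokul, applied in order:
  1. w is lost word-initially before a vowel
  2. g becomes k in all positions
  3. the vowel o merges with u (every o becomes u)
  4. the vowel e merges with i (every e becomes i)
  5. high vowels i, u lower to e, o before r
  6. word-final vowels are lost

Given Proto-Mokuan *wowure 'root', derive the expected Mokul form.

uwor

Mokul: start from *wowure.
  rule 1 (glide loss): wowure → owure
  rule 2: no change — owure
  rule 3 (vowel merger): owure → uwure
  rule 4 (vowel merger): uwure → uwuri
  rule 5 (pre-rhotic lowering): uwuri → uwori
  rule 6 (apocope): uwori → uwor
  ⇒ Mokul uwor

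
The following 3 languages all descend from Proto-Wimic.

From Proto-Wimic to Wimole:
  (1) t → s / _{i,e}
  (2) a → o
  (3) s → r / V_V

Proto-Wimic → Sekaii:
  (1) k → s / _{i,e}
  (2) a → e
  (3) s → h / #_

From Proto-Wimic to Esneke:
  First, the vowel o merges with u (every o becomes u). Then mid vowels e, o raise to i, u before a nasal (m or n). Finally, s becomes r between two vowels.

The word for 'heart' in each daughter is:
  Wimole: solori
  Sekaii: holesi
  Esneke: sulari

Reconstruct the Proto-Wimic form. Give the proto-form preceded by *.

*solasi

Position 5: Wimole has r, Sekaii has s, Esneke has r. Taking the neighbouring segments as reconstructed: Wimole r could go back to *t or *s or *r; Sekaii s could go back to *k or *s; Esneke r could go back to *s or *r — the one source consistent with every daughter is *s.
Position 1: Wimole has s, Sekaii has h, Esneke has s. Esneke preserves s here (none of its changes turn any other segment into s), so the proto-segment is *s.
Position 2: Wimole has o, Sekaii has o, Esneke has u. Sekaii preserves o here (none of its changes turn any other segment into o), so the proto-segment is *o.
Continuing position by position gives *solasi; check it forward:
Wimole: *solasi
  solasi (rule 1 does not apply)
  solasi → solosi   [vowel merger]
  solosi → solori   [rhotacism]
  giving Wimole solori.
Sekaii: start from *solasi.
  rule 1: no change — solasi
  rule 2 (vowel merger): solasi → solesi
  rule 3 (debuccalisation): solesi → holesi
  ⇒ Sekaii holesi
Esneke: *solasi
  solasi → sulasi   [vowel merger]
  sulasi (rule 2 does not apply)
  sulasi → sulari   [rhotacism]
  giving Esneke sulari.
No other proto-form is consistent with every reflex, so the reconstruction is *solasi.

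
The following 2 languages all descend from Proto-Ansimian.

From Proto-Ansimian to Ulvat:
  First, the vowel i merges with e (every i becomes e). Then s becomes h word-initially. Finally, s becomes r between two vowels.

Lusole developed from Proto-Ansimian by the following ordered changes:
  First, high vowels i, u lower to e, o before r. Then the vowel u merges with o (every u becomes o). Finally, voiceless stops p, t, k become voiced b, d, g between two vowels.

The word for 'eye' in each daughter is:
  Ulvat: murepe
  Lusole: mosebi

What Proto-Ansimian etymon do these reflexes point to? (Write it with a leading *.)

*musepi

Position 6: Ulvat has e, Lusole has i. Lusole preserves i here (none of its changes turn any other segment into i), so the proto-segment is *i.
Position 3: Ulvat has r, Lusole has s. Lusole preserves s here (none of its changes turn any other segment into s), so the proto-segment is *s.
Position 2: Ulvat has u, Lusole has o. Ulvat preserves u here (none of its changes turn any other segment into u), so the proto-segment is *u.
Continuing position by position gives *musepi; check it forward:
Ulvat: *musepi > musepe > murepe  (by vowel merger, rhotacism)
Lusole: *musepi
  musepi (rule 1 does not apply)
  musepi → mosepi   [vowel merger]
  mosepi → mosebi   [intervocalic voicing]
  giving Lusole mosebi.
No other proto-form is consistent with every reflex, so the reconstruction is *musepi.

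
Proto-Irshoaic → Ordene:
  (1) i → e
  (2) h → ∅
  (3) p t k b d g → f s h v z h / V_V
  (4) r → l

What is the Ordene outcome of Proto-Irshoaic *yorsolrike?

Ordene: start from *yorsolrike.
  rule 1 (vowel merger): yorsolrike → yorsolreke
  rule 2: no change — yorsolreke
  rule 3 (intervocalic lenition): yorsolreke → yorsolrehe
  rule 4 (unconditioned shift): yorsolrehe → yolsollehe
  ⇒ Ordene yolsollehe

yolsollehe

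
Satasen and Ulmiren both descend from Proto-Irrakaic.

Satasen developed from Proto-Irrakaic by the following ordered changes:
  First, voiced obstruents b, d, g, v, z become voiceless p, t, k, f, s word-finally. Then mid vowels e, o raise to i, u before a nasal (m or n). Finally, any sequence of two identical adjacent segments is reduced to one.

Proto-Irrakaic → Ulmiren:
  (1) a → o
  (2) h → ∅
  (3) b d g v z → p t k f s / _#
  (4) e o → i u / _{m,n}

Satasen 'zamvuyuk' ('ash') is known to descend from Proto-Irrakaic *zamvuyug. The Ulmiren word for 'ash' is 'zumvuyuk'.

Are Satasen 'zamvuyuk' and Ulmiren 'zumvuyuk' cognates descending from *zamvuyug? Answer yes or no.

yes

Derive the expected Ulmiren reflex of *zamvuyug:
Ulmiren: start from *zamvuyug.
  rule 1 (vowel merger): zamvuyug → zomvuyug
  rule 2: no change — zomvuyug
  rule 3 (final devoicing): zomvuyug → zomvuyuk
  rule 4 (pre-nasal raising): zomvuyuk → zumvuyuk
  ⇒ Ulmiren zumvuyuk
Ulmiren 'zumvuyuk' matches the regular reflex exactly, so the pair is cognate.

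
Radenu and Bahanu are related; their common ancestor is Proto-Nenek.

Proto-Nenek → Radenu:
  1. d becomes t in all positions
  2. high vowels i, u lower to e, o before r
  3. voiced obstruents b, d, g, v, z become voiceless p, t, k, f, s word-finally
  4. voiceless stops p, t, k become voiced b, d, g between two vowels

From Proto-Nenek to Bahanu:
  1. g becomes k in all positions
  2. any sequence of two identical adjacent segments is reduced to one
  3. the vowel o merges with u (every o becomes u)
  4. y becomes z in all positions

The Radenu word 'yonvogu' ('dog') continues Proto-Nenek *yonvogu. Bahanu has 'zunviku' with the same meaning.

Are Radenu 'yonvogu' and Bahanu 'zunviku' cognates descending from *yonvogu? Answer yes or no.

Derive the expected Bahanu reflex of *yonvogu:
Bahanu: *yonvogu > yonvoku > yunvuku > zunvuku  (by unconditioned shift, vowel merger, unconditioned shift)
The regular Bahanu reflex would be 'zunvuku', but the attested form is 'zunviku'. The correspondence is irregular, so they are not cognates (the Bahanu form has a different source).

no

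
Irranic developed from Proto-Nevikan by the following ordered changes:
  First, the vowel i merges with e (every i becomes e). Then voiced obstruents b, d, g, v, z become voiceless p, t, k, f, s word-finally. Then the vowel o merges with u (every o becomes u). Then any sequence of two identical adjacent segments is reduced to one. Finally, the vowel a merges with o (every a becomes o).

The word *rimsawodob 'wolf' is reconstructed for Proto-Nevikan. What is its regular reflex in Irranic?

remsowudup

Irranic: *rimsawodob > remsawodob > remsawodop > remsawudup > remsowudup  (by vowel merger, final devoicing, vowel merger, vowel merger)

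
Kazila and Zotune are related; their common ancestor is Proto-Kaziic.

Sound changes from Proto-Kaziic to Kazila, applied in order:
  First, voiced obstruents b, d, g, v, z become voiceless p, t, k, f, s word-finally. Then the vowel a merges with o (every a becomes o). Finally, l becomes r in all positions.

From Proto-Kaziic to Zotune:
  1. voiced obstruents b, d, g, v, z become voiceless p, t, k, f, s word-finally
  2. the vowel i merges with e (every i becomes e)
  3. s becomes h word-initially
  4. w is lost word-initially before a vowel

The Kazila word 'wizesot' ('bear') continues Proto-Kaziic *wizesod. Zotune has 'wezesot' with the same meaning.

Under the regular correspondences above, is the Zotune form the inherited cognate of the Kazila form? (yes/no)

no

Derive the expected Zotune reflex of *wizesod:
Zotune: *wizesod > wizesot > wezesot > ezesot  (by final devoicing, vowel merger, glide loss)
The regular Zotune reflex would be 'ezesot', but the attested form is 'wezesot'. The correspondence is irregular, so they are not cognates (the Zotune form has a different source).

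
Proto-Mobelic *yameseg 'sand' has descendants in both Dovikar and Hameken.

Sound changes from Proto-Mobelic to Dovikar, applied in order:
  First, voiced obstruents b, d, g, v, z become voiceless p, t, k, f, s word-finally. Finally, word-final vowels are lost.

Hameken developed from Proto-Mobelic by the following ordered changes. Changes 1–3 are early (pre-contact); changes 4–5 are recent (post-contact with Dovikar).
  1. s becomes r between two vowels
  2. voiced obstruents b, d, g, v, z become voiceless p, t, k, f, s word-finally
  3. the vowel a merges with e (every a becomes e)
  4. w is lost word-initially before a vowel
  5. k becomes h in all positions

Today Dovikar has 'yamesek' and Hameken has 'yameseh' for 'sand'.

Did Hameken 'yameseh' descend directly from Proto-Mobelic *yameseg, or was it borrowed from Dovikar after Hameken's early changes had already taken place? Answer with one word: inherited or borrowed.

If inherited, *yameseg would pass through all of Hameken's changes:
Hameken: start from *yameseg.
  rule 1 (rhotacism): yameseg → yamereg
  rule 2 (final devoicing): yamereg → yamerek
  rule 3 (vowel merger): yamerek → yemerek
  rule 4: no change — yemerek
  rule 5 (unconditioned shift): yemerek → yemereh
  ⇒ Hameken yemereh
If borrowed from Dovikar 'yamesek' after the early changes, it would undergo only the recent ones:
  rule 4 (glide loss): no change (yamesek)
  rule 5 (unconditioned shift): yamesek → yameseh
  ⇒ as a loan: yameseh
Hameken 'yameseh' matches the loan outcome 'yameseh', not the inherited 'yemereh' — it skipped the early Hameken changes, so it was borrowed from Dovikar.

borrowed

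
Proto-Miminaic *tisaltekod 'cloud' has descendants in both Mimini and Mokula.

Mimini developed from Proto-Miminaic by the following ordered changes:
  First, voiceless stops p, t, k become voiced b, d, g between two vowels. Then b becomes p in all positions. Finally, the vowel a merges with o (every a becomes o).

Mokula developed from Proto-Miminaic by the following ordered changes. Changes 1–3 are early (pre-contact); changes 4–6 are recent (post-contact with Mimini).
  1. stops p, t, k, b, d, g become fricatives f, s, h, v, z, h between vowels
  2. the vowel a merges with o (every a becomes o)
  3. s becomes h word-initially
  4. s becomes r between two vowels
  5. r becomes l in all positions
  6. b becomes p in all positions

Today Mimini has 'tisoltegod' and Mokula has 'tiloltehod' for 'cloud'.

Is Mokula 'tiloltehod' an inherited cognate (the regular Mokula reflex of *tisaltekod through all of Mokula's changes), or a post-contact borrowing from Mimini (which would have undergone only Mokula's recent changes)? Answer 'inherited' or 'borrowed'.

inherited

If inherited, *tisaltekod would pass through all of Mokula's changes:
Mokula: *tisaltekod
  tisaltekod → tisaltehod   [intervocalic lenition]
  tisaltehod → tisoltehod   [vowel merger]
  tisoltehod (rule 3 does not apply)
  tisoltehod → tiroltehod   [rhotacism]
  tiroltehod → tiloltehod   [unconditioned shift]
  tiloltehod (rule 6 does not apply)
  giving Mokula tiloltehod.
If borrowed from Mimini 'tisoltegod' after the early changes, it would undergo only the recent ones:
  rule 4 (rhotacism): tisoltegod → tiroltegod
  rule 5 (unconditioned shift): tiroltegod → tiloltegod
  rule 6 (unconditioned shift): no change (tiloltegod)
  ⇒ as a loan: tiloltegod
Mokula 'tiloltehod' matches the inherited outcome exactly, so it is an inherited cognate, not a loan.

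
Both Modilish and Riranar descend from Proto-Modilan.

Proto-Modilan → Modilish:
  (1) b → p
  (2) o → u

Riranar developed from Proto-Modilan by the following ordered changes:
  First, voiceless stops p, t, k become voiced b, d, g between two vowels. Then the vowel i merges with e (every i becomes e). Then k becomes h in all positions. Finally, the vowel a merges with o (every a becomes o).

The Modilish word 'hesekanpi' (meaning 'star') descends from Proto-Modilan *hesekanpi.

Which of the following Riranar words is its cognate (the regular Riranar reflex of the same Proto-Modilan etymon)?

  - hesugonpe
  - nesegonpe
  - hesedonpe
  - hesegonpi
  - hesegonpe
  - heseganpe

hesegonpe

Riranar: *hesekanpi > heseganpi > heseganpe > hesegonpe  (by intervocalic voicing, vowel merger, vowel merger)
Only 'hesegonpe' matches the regular Riranar development of *hesekanpi.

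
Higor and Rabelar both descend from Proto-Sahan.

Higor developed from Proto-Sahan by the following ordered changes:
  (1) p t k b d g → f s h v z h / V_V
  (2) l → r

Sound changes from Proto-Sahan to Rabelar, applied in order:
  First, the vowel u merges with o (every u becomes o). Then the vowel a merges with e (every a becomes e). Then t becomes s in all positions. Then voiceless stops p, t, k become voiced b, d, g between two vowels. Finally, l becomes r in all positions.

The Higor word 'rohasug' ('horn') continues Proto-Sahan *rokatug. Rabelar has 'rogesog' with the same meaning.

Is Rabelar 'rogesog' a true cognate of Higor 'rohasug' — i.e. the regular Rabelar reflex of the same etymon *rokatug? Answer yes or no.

Derive the expected Rabelar reflex of *rokatug:
Rabelar: start from *rokatug.
  rule 1 (vowel merger): rokatug → rokatog
  rule 2 (vowel merger): rokatog → roketog
  rule 3 (unconditioned shift): roketog → rokesog
  rule 4 (intervocalic voicing): rokesog → rogesog
  rule 5: no change — rogesog
  ⇒ Rabelar rogesog
Rabelar 'rogesog' matches the regular reflex exactly, so the pair is cognate.

yes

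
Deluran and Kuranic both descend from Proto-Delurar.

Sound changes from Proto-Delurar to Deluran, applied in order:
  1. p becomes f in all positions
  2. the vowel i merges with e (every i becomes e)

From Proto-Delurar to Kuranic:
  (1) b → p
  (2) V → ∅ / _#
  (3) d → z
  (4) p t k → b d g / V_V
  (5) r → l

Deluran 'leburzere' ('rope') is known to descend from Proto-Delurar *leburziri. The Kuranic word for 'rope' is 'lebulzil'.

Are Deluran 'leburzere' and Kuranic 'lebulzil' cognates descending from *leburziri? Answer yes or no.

Derive the expected Kuranic reflex of *leburziri:
Kuranic: *leburziri
  leburziri → lepurziri   [unconditioned shift]
  lepurziri → lepurzir   [apocope]
  lepurzir (rule 3 does not apply)
  lepurzir → leburzir   [intervocalic voicing]
  leburzir → lebulzil   [unconditioned shift]
  giving Kuranic lebulzil.
Kuranic 'lebulzil' matches the regular reflex exactly, so the pair is cognate.

yes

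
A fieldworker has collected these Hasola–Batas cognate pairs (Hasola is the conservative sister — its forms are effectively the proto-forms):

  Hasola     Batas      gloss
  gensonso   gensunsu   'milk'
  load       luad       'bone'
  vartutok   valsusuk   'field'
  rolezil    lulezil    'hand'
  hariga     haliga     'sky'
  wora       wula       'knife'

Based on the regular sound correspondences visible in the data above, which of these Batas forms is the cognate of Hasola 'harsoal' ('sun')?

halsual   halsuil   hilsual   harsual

halsual

vartutok ~ valsusuk — Hasola r corresponds to Batas l after a vowel, before a consonant other than r, m, n, p, b, f, v.
load ~ luad — Hasola o corresponds to Batas u after a consonant, before a back vowel.
Applying these to Hasola 'harsoal':
  harsoal → halsoal   (r→l after a vowel, before a consonant other than r, m, n, p, b, f, v)
  halsoal → halsual   (o→u after a consonant, before a back vowel)
So the Batas cognate is 'halsual'.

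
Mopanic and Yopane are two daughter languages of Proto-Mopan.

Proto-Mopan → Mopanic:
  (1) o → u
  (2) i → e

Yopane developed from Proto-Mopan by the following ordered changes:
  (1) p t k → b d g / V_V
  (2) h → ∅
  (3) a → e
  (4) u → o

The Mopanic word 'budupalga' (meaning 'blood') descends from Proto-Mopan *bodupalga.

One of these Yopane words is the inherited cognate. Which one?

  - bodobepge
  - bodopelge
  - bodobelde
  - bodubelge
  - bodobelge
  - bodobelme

Yopane: *bodupalga > bodubalga > bodubelge > bodobelge  (by intervocalic voicing, vowel merger, vowel merger)

bodobelge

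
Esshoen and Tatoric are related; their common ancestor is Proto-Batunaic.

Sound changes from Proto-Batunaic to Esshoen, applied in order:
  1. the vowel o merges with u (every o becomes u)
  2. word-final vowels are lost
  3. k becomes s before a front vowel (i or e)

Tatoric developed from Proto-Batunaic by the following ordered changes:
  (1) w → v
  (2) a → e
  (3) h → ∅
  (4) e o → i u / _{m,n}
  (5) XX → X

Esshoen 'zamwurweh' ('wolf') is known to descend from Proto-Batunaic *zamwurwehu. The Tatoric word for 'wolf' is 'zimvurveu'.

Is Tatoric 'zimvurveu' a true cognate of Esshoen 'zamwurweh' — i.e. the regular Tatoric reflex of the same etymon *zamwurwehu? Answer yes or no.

Derive the expected Tatoric reflex of *zamwurwehu:
Tatoric: *zamwurwehu
  zamwurwehu → zamvurvehu   [unconditioned shift]
  zamvurvehu → zemvurvehu   [vowel merger]
  zemvurvehu → zemvurveu   [h-loss]
  zemvurveu → zimvurveu   [pre-nasal raising]
  zimvurveu (rule 5 does not apply)
  giving Tatoric zimvurveu.
Tatoric 'zimvurveu' matches the regular reflex exactly, so the pair is cognate.

yes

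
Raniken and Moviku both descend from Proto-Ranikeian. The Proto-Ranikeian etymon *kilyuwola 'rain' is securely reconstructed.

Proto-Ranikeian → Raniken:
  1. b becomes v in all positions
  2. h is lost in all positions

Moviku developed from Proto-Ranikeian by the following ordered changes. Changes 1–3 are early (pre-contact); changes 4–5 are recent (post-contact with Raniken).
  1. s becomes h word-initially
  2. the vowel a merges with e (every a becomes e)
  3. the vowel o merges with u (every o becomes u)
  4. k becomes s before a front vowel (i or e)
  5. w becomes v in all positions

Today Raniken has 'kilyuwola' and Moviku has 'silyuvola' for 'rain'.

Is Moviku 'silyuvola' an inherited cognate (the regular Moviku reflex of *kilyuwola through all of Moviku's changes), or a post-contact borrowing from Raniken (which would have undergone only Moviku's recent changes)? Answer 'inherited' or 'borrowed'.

borrowed

If inherited, *kilyuwola would pass through all of Moviku's changes:
Moviku: start from *kilyuwola.
  rule 1: no change — kilyuwola
  rule 2 (vowel merger): kilyuwola → kilyuwole
  rule 3 (vowel merger): kilyuwole → kilyuwule
  rule 4 (palatalisation): kilyuwule → silyuwule
  rule 5 (unconditioned shift): silyuwule → silyuvule
  ⇒ Moviku silyuvule
If borrowed from Raniken 'kilyuwola' after the early changes, it would undergo only the recent ones:
  rule 4 (palatalisation): kilyuwola → silyuwola
  rule 5 (unconditioned shift): silyuwola → silyuvola
  ⇒ as a loan: silyuvola
Moviku 'silyuvola' matches the loan outcome 'silyuvola', not the inherited 'silyuvule' — it skipped the early Moviku changes, so it was borrowed from Raniken.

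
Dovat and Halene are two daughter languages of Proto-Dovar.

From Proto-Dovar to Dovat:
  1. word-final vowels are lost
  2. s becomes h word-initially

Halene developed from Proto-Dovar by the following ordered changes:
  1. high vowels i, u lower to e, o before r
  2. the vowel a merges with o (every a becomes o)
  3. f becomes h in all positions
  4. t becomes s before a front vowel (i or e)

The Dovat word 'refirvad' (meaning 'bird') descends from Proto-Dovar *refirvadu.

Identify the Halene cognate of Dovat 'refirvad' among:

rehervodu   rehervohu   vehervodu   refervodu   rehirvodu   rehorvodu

Halene: start from *refirvadu.
  rule 1 (pre-rhotic lowering): refirvadu → refervadu
  rule 2 (vowel merger): refervadu → refervodu
  rule 3 (unconditioned shift): refervodu → rehervodu
  rule 4: no change — rehervodu
  ⇒ Halene rehervodu
The other candidates each miss or misapply at least one Halene change.

rehervodu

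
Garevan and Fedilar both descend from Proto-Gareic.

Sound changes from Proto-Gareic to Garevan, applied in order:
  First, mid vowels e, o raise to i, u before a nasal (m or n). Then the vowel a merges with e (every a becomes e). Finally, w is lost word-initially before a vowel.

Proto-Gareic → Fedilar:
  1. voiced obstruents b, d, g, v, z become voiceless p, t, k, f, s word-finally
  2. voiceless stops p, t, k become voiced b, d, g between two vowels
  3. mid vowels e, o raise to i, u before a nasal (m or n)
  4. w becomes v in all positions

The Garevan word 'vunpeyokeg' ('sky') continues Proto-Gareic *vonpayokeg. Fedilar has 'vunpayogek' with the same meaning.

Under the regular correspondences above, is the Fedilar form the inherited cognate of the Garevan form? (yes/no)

Derive the expected Fedilar reflex of *vonpayokeg:
Fedilar: *vonpayokeg
  vonpayokeg → vonpayokek   [final devoicing]
  vonpayokek → vonpayogek   [intervocalic voicing]
  vonpayogek → vunpayogek   [pre-nasal raising]
  vunpayogek (rule 4 does not apply)
  giving Fedilar vunpayogek.
Fedilar 'vunpayogek' matches the regular reflex exactly, so the pair is cognate.

yes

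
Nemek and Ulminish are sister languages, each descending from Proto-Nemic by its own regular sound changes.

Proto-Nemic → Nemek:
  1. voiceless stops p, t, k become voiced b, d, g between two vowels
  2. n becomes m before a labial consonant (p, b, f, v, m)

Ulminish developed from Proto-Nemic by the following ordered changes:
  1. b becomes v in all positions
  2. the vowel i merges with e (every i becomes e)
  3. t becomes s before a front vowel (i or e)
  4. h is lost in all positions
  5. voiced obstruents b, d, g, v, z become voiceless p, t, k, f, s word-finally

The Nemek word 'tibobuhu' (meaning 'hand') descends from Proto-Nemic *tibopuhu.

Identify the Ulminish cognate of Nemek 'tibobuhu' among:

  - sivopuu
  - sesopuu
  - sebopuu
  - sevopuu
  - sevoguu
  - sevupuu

Ulminish: start from *tibopuhu.
  rule 1 (unconditioned shift): tibopuhu → tivopuhu
  rule 2 (vowel merger): tivopuhu → tevopuhu
  rule 3 (palatalisation): tevopuhu → sevopuhu
  rule 4 (h-loss): sevopuhu → sevopuu
  rule 5: no change — sevopuu
  ⇒ Ulminish sevopuu

sevopuu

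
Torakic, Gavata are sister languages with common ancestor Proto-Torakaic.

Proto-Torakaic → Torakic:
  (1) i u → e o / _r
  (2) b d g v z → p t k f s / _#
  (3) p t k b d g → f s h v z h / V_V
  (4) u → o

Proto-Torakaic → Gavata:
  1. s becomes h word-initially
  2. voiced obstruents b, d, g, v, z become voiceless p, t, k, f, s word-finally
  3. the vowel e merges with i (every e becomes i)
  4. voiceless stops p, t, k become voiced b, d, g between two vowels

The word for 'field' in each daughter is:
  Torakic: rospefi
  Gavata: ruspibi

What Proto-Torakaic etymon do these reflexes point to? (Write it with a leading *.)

Position 6: Torakic has f, Gavata has b. Taking the neighbouring segments as reconstructed: Torakic f could go back to *p or *f; Gavata b could go back to *p or *b — the one source consistent with every daughter is *p.
Position 2: Torakic has o, Gavata has u. Gavata preserves u here (none of its changes turn any other segment into u), so the proto-segment is *u.
Position 5: Torakic has e, Gavata has i. Taking the neighbouring segments as reconstructed: Torakic e can only go back to *e; Gavata i could go back to *e or *i — the one source consistent with every daughter is *e.
The remaining positions agree across the daughters. Check the candidate against every language:
Torakic: start from *ruspepi.
  rule 1: no change — ruspepi
  rule 2: no change — ruspepi
  rule 3 (intervocalic lenition): ruspepi → ruspefi
  rule 4 (vowel merger): ruspefi → rospefi
  ⇒ Torakic rospefi
Gavata: start from *ruspepi.
  rule 1: no change — ruspepi
  rule 2: no change — ruspepi
  rule 3 (vowel merger): ruspepi → ruspipi
  rule 4 (intervocalic voicing): ruspipi → ruspibi
  ⇒ Gavata ruspibi
Only *ruspepi yields all of Torakic rospefi, Gavata ruspibi.

*ruspepi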